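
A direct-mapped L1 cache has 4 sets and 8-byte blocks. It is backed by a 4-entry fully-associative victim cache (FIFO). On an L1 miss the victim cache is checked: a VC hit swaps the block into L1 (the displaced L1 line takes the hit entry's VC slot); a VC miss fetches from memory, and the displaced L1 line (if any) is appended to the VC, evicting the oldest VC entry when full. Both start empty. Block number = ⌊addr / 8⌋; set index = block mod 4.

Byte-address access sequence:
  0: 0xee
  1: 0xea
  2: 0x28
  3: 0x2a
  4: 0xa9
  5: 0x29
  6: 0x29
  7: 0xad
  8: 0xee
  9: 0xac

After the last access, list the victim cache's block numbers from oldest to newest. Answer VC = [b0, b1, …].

0: 0xee (blk 29, set 1) → MISS  vc=[]
1: 0xea (blk 29, set 1) → L1-HIT  vc=[]
2: 0x28 (blk 5, set 1) → MISS  vc=[29]
3: 0x2a (blk 5, set 1) → L1-HIT  vc=[29]
4: 0xa9 (blk 21, set 1) → MISS  vc=[29, 5]
5: 0x29 (blk 5, set 1) → VC-HIT  vc=[29, 21]
6: 0x29 (blk 5, set 1) → L1-HIT  vc=[29, 21]
7: 0xad (blk 21, set 1) → VC-HIT  vc=[29, 5]
8: 0xee (blk 29, set 1) → VC-HIT  vc=[21, 5]
9: 0xac (blk 21, set 1) → VC-HIT  vc=[29, 5]

VC = [29, 5]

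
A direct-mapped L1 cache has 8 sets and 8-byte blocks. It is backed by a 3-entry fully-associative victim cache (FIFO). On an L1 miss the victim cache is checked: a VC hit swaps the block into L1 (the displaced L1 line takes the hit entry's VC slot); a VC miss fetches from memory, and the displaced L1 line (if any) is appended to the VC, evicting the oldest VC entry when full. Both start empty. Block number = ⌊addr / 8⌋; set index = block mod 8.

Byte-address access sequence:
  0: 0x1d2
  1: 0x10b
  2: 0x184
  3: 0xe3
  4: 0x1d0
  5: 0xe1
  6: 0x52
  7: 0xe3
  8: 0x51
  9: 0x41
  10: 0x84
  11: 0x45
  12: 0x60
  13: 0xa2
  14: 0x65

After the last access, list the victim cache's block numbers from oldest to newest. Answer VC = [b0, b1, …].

VC = [16, 28, 20]

  [0] addr=0x1d2 blk=58 s=2: MISS | VC []
  [1] addr=0x10b blk=33 s=1: MISS | VC []
  [2] addr=0x184 blk=48 s=0: MISS | VC []
  [3] addr=0xe3 blk=28 s=4: MISS | VC []
  [4] addr=0x1d0 blk=58 s=2: L1-HIT | VC []
  [5] addr=0xe1 blk=28 s=4: L1-HIT | VC []
  [6] addr=0x52 blk=10 s=2: MISS | VC [58]
  [7] addr=0xe3 blk=28 s=4: L1-HIT | VC [58]
  [8] addr=0x51 blk=10 s=2: L1-HIT | VC [58]
  [9] addr=0x41 blk=8 s=0: MISS | VC [58, 48]
  [10] addr=0x84 blk=16 s=0: MISS | VC [58, 48, 8]
  [11] addr=0x45 blk=8 s=0: VC-HIT | VC [58, 48, 16]
  [12] addr=0x60 blk=12 s=4: MISS | VC [48, 16, 28]
  [13] addr=0xa2 blk=20 s=4: MISS | VC [16, 28, 12]
  [14] addr=0x65 blk=12 s=4: VC-HIT | VC [16, 28, 20]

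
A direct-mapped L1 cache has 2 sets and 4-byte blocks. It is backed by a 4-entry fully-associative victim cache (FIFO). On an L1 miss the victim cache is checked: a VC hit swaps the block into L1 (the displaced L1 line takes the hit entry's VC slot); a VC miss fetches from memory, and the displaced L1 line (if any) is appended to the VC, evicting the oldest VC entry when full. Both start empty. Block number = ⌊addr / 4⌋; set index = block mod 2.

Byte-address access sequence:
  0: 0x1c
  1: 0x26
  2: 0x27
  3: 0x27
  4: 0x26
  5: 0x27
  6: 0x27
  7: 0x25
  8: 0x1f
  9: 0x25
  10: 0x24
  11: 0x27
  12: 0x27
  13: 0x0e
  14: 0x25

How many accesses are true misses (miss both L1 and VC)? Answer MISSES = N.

MISSES = 3

0: 0x1c (blk 7, set 1) → MISS  vc=[]
1: 0x26 (blk 9, set 1) → MISS  vc=[7]
2: 0x27 (blk 9, set 1) → L1-HIT  vc=[7]
3: 0x27 (blk 9, set 1) → L1-HIT  vc=[7]
4: 0x26 (blk 9, set 1) → L1-HIT  vc=[7]
5: 0x27 (blk 9, set 1) → L1-HIT  vc=[7]
6: 0x27 (blk 9, set 1) → L1-HIT  vc=[7]
7: 0x25 (blk 9, set 1) → L1-HIT  vc=[7]
8: 0x1f (blk 7, set 1) → VC-HIT  vc=[9]
9: 0x25 (blk 9, set 1) → VC-HIT  vc=[7]
10: 0x24 (blk 9, set 1) → L1-HIT  vc=[7]
11: 0x27 (blk 9, set 1) → L1-HIT  vc=[7]
12: 0x27 (blk 9, set 1) → L1-HIT  vc=[7]
13: 0xe (blk 3, set 1) → MISS  vc=[7, 9]
14: 0x25 (blk 9, set 1) → VC-HIT  vc=[7, 3]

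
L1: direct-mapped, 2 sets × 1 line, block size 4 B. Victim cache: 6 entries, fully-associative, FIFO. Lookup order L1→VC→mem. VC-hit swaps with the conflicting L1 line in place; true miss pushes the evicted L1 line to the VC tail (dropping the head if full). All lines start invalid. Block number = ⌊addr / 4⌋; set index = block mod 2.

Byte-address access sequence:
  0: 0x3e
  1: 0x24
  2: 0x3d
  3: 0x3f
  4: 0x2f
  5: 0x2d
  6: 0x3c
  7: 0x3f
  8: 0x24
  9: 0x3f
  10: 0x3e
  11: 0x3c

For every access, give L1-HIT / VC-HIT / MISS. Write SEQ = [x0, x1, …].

SEQ = [MISS, MISS, VC-HIT, L1-HIT, MISS, L1-HIT, VC-HIT, L1-HIT, VC-HIT, VC-HIT, L1-HIT, L1-HIT]

0: 0x3e (blk 15, set 1) → MISS  vc=[]
1: 0x24 (blk 9, set 1) → MISS  vc=[15]
2: 0x3d (blk 15, set 1) → VC-HIT  vc=[9]
3: 0x3f (blk 15, set 1) → L1-HIT  vc=[9]
4: 0x2f (blk 11, set 1) → MISS  vc=[9, 15]
5: 0x2d (blk 11, set 1) → L1-HIT  vc=[9, 15]
6: 0x3c (blk 15, set 1) → VC-HIT  vc=[9, 11]
7: 0x3f (blk 15, set 1) → L1-HIT  vc=[9, 11]
8: 0x24 (blk 9, set 1) → VC-HIT  vc=[15, 11]
9: 0x3f (blk 15, set 1) → VC-HIT  vc=[9, 11]
10: 0x3e (blk 15, set 1) → L1-HIT  vc=[9, 11]
11: 0x3c (blk 15, set 1) → L1-HIT  vc=[9, 11]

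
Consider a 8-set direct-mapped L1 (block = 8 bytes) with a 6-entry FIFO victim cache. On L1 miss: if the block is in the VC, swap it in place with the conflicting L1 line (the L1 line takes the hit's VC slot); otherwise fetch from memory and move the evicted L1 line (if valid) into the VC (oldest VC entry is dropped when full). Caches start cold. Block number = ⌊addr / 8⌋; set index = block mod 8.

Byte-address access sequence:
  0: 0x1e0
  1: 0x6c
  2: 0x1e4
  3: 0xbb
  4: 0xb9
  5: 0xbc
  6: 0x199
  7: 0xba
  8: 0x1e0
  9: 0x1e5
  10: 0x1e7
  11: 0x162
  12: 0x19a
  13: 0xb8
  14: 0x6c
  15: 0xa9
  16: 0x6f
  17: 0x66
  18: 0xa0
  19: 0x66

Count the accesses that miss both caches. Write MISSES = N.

MISSES = 8

  [0] addr=0x1e0 blk=60 s=4: MISS | VC []
  [1] addr=0x6c blk=13 s=5: MISS | VC []
  [2] addr=0x1e4 blk=60 s=4: L1-HIT | VC []
  [3] addr=0xbb blk=23 s=7: MISS | VC []
  [4] addr=0xb9 blk=23 s=7: L1-HIT | VC []
  [5] addr=0xbc blk=23 s=7: L1-HIT | VC []
  [6] addr=0x199 blk=51 s=3: MISS | VC []
  [7] addr=0xba blk=23 s=7: L1-HIT | VC []
  [8] addr=0x1e0 blk=60 s=4: L1-HIT | VC []
  [9] addr=0x1e5 blk=60 s=4: L1-HIT | VC []
  [10] addr=0x1e7 blk=60 s=4: L1-HIT | VC []
  [11] addr=0x162 blk=44 s=4: MISS | VC [60]
  [12] addr=0x19a blk=51 s=3: L1-HIT | VC [60]
  [13] addr=0xb8 blk=23 s=7: L1-HIT | VC [60]
  [14] addr=0x6c blk=13 s=5: L1-HIT | VC [60]
  [15] addr=0xa9 blk=21 s=5: MISS | VC [60, 13]
  [16] addr=0x6f blk=13 s=5: VC-HIT | VC [60, 21]
  [17] addr=0x66 blk=12 s=4: MISS | VC [60, 21, 44]
  [18] addr=0xa0 blk=20 s=4: MISS | VC [60, 21, 44, 12]
  [19] addr=0x66 blk=12 s=4: VC-HIT | VC [60, 21, 44, 20]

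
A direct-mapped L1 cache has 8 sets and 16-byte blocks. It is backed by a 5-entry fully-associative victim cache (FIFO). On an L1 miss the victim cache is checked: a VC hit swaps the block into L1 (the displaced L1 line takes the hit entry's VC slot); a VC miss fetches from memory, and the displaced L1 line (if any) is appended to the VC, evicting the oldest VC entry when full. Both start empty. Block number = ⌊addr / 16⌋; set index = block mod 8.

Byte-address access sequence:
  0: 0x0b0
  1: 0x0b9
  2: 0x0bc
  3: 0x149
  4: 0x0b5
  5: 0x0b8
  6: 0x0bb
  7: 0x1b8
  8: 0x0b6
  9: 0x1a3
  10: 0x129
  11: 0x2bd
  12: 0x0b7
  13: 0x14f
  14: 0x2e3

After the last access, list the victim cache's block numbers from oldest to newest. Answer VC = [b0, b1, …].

VC = [27, 26, 43]

  [0] addr=0xb0 blk=11 s=3: MISS | VC []
  [1] addr=0xb9 blk=11 s=3: L1-HIT | VC []
  [2] addr=0xbc blk=11 s=3: L1-HIT | VC []
  [3] addr=0x149 blk=20 s=4: MISS | VC []
  [4] addr=0xb5 blk=11 s=3: L1-HIT | VC []
  [5] addr=0xb8 blk=11 s=3: L1-HIT | VC []
  [6] addr=0xbb blk=11 s=3: L1-HIT | VC []
  [7] addr=0x1b8 blk=27 s=3: MISS | VC [11]
  [8] addr=0xb6 blk=11 s=3: VC-HIT | VC [27]
  [9] addr=0x1a3 blk=26 s=2: MISS | VC [27]
  [10] addr=0x129 blk=18 s=2: MISS | VC [27, 26]
  [11] addr=0x2bd blk=43 s=3: MISS | VC [27, 26, 11]
  [12] addr=0xb7 blk=11 s=3: VC-HIT | VC [27, 26, 43]
  [13] addr=0x14f blk=20 s=4: L1-HIT | VC [27, 26, 43]
  [14] addr=0x2e3 blk=46 s=6: MISS | VC [27, 26, 43]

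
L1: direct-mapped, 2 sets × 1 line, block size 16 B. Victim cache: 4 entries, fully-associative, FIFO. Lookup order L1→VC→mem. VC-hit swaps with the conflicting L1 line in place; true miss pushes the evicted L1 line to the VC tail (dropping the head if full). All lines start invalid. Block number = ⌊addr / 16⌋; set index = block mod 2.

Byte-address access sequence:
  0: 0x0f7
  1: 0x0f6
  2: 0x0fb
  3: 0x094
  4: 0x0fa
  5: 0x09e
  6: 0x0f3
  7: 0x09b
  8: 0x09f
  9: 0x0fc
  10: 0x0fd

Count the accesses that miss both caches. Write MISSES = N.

0: 0xf7 (blk 15, set 1) → MISS  vc=[]
1: 0xf6 (blk 15, set 1) → L1-HIT  vc=[]
2: 0xfb (blk 15, set 1) → L1-HIT  vc=[]
3: 0x94 (blk 9, set 1) → MISS  vc=[15]
4: 0xfa (blk 15, set 1) → VC-HIT  vc=[9]
5: 0x9e (blk 9, set 1) → VC-HIT  vc=[15]
6: 0xf3 (blk 15, set 1) → VC-HIT  vc=[9]
7: 0x9b (blk 9, set 1) → VC-HIT  vc=[15]
8: 0x9f (blk 9, set 1) → L1-HIT  vc=[15]
9: 0xfc (blk 15, set 1) → VC-HIT  vc=[9]
10: 0xfd (blk 15, set 1) → L1-HIT  vc=[9]

MISSES = 2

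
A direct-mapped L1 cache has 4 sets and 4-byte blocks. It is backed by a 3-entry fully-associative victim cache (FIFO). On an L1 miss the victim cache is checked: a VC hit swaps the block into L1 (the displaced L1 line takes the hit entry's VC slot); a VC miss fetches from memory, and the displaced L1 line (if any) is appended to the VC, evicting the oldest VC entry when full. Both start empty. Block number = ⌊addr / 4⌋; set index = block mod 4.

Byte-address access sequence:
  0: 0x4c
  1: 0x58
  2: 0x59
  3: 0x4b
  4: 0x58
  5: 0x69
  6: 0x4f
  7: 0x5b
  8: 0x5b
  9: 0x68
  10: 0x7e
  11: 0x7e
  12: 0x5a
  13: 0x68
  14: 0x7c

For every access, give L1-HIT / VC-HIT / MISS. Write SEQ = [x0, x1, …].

SEQ = [MISS, MISS, L1-HIT, MISS, VC-HIT, MISS, L1-HIT, VC-HIT, L1-HIT, VC-HIT, MISS, L1-HIT, VC-HIT, VC-HIT, L1-HIT]

  [0] addr=0x4c blk=19 s=3: MISS | VC []
  [1] addr=0x58 blk=22 s=2: MISS | VC []
  [2] addr=0x59 blk=22 s=2: L1-HIT | VC []
  [3] addr=0x4b blk=18 s=2: MISS | VC [22]
  [4] addr=0x58 blk=22 s=2: VC-HIT | VC [18]
  [5] addr=0x69 blk=26 s=2: MISS | VC [18, 22]
  [6] addr=0x4f blk=19 s=3: L1-HIT | VC [18, 22]
  [7] addr=0x5b blk=22 s=2: VC-HIT | VC [18, 26]
  [8] addr=0x5b blk=22 s=2: L1-HIT | VC [18, 26]
  [9] addr=0x68 blk=26 s=2: VC-HIT | VC [18, 22]
  [10] addr=0x7e blk=31 s=3: MISS | VC [18, 22, 19]
  [11] addr=0x7e blk=31 s=3: L1-HIT | VC [18, 22, 19]
  [12] addr=0x5a blk=22 s=2: VC-HIT | VC [18, 26, 19]
  [13] addr=0x68 blk=26 s=2: VC-HIT | VC [18, 22, 19]
  [14] addr=0x7c blk=31 s=3: L1-HIT | VC [18, 22, 19]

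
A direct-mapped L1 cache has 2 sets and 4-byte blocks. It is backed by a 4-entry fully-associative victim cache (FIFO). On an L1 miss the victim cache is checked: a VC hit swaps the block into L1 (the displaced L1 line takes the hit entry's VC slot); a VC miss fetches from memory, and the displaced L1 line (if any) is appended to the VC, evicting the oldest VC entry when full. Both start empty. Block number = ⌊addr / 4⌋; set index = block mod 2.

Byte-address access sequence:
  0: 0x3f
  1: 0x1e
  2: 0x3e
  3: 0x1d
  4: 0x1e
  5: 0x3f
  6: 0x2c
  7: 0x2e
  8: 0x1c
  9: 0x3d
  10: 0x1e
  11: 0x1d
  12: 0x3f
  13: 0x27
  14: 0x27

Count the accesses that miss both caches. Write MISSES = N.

#0 0x3f→b15/s1 MISS; vc=[]
#1 0x1e→b7/s1 MISS; vc=[15]
#2 0x3e→b15/s1 VC-HIT; vc=[7]
#3 0x1d→b7/s1 VC-HIT; vc=[15]
#4 0x1e→b7/s1 L1-HIT; vc=[15]
#5 0x3f→b15/s1 VC-HIT; vc=[7]
#6 0x2c→b11/s1 MISS; vc=[7,15]
#7 0x2e→b11/s1 L1-HIT; vc=[7,15]
#8 0x1c→b7/s1 VC-HIT; vc=[11,15]
#9 0x3d→b15/s1 VC-HIT; vc=[11,7]
#10 0x1e→b7/s1 VC-HIT; vc=[11,15]
#11 0x1d→b7/s1 L1-HIT; vc=[11,15]
#12 0x3f→b15/s1 VC-HIT; vc=[11,7]
#13 0x27→b9/s1 MISS; vc=[11,7,15]
#14 0x27→b9/s1 L1-HIT; vc=[11,7,15]

MISSES = 4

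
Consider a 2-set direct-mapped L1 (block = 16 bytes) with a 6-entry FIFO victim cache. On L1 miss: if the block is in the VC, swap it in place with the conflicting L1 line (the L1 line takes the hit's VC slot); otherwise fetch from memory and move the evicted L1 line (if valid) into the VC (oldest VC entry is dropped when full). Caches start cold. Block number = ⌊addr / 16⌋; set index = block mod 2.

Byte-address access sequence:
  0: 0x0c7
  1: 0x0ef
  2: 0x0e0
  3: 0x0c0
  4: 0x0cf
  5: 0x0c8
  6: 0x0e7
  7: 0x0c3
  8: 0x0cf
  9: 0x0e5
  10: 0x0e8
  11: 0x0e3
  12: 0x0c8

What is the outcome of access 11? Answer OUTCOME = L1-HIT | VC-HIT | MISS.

#0 0xc7→b12/s0 MISS; vc=[]
#1 0xef→b14/s0 MISS; vc=[12]
#2 0xe0→b14/s0 L1-HIT; vc=[12]
#3 0xc0→b12/s0 VC-HIT; vc=[14]
#4 0xcf→b12/s0 L1-HIT; vc=[14]
#5 0xc8→b12/s0 L1-HIT; vc=[14]
#6 0xe7→b14/s0 VC-HIT; vc=[12]
#7 0xc3→b12/s0 VC-HIT; vc=[14]
#8 0xcf→b12/s0 L1-HIT; vc=[14]
#9 0xe5→b14/s0 VC-HIT; vc=[12]
#10 0xe8→b14/s0 L1-HIT; vc=[12]
#11 0xe3→b14/s0 L1-HIT; vc=[12]
#12 0xc8→b12/s0 VC-HIT; vc=[14]

OUTCOME = L1-HIT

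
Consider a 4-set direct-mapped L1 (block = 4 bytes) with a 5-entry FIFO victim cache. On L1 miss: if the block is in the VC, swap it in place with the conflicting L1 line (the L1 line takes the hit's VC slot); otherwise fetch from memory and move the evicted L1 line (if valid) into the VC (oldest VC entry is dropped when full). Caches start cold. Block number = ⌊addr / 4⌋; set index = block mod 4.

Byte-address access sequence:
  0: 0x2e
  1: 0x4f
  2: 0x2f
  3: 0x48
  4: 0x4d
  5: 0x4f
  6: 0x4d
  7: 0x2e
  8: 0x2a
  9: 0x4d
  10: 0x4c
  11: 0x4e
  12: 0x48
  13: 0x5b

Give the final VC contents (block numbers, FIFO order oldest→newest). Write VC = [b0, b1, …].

#0 0x2e→b11/s3 MISS; vc=[]
#1 0x4f→b19/s3 MISS; vc=[11]
#2 0x2f→b11/s3 VC-HIT; vc=[19]
#3 0x48→b18/s2 MISS; vc=[19]
#4 0x4d→b19/s3 VC-HIT; vc=[11]
#5 0x4f→b19/s3 L1-HIT; vc=[11]
#6 0x4d→b19/s3 L1-HIT; vc=[11]
#7 0x2e→b11/s3 VC-HIT; vc=[19]
#8 0x2a→b10/s2 MISS; vc=[19,18]
#9 0x4d→b19/s3 VC-HIT; vc=[11,18]
#10 0x4c→b19/s3 L1-HIT; vc=[11,18]
#11 0x4e→b19/s3 L1-HIT; vc=[11,18]
#12 0x48→b18/s2 VC-HIT; vc=[11,10]
#13 0x5b→b22/s2 MISS; vc=[11,10,18]

VC = [11, 10, 18]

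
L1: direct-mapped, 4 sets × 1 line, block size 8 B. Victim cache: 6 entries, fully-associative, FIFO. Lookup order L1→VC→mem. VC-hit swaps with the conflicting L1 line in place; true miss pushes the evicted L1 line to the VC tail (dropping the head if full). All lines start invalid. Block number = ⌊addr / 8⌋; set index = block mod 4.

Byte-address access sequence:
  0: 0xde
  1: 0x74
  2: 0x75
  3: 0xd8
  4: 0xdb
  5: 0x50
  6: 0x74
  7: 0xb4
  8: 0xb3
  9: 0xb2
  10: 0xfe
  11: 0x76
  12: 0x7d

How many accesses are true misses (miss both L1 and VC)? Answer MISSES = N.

MISSES = 6

0: 0xde (blk 27, set 3) → MISS  vc=[]
1: 0x74 (blk 14, set 2) → MISS  vc=[]
2: 0x75 (blk 14, set 2) → L1-HIT  vc=[]
3: 0xd8 (blk 27, set 3) → L1-HIT  vc=[]
4: 0xdb (blk 27, set 3) → L1-HIT  vc=[]
5: 0x50 (blk 10, set 2) → MISS  vc=[14]
6: 0x74 (blk 14, set 2) → VC-HIT  vc=[10]
7: 0xb4 (blk 22, set 2) → MISS  vc=[10, 14]
8: 0xb3 (blk 22, set 2) → L1-HIT  vc=[10, 14]
9: 0xb2 (blk 22, set 2) → L1-HIT  vc=[10, 14]
10: 0xfe (blk 31, set 3) → MISS  vc=[10, 14, 27]
11: 0x76 (blk 14, set 2) → VC-HIT  vc=[10, 22, 27]
12: 0x7d (blk 15, set 3) → MISS  vc=[10, 22, 27, 31]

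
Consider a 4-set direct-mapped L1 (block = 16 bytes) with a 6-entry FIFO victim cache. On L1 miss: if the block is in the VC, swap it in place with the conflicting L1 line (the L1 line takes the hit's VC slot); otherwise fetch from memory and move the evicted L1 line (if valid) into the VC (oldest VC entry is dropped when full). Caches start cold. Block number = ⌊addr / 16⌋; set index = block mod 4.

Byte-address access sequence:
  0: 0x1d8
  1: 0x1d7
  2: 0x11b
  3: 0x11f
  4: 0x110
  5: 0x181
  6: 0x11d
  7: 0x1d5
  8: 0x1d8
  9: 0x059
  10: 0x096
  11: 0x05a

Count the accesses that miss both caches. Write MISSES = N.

0: 0x1d8 (blk 29, set 1) → MISS  vc=[]
1: 0x1d7 (blk 29, set 1) → L1-HIT  vc=[]
2: 0x11b (blk 17, set 1) → MISS  vc=[29]
3: 0x11f (blk 17, set 1) → L1-HIT  vc=[29]
4: 0x110 (blk 17, set 1) → L1-HIT  vc=[29]
5: 0x181 (blk 24, set 0) → MISS  vc=[29]
6: 0x11d (blk 17, set 1) → L1-HIT  vc=[29]
7: 0x1d5 (blk 29, set 1) → VC-HIT  vc=[17]
8: 0x1d8 (blk 29, set 1) → L1-HIT  vc=[17]
9: 0x59 (blk 5, set 1) → MISS  vc=[17, 29]
10: 0x96 (blk 9, set 1) → MISS  vc=[17, 29, 5]
11: 0x5a (blk 5, set 1) → VC-HIT  vc=[17, 29, 9]

MISSES = 5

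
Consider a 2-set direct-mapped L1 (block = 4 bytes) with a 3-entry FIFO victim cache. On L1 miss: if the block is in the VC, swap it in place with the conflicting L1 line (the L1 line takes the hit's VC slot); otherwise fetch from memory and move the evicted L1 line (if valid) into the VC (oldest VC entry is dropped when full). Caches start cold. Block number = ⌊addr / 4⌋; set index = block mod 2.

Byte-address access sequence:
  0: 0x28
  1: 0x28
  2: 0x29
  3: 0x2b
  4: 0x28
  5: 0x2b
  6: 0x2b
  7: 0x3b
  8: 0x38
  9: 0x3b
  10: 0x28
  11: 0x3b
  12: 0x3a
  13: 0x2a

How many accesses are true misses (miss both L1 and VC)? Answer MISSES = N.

MISSES = 2

0: 0x28 (blk 10, set 0) → MISS  vc=[]
1: 0x28 (blk 10, set 0) → L1-HIT  vc=[]
2: 0x29 (blk 10, set 0) → L1-HIT  vc=[]
3: 0x2b (blk 10, set 0) → L1-HIT  vc=[]
4: 0x28 (blk 10, set 0) → L1-HIT  vc=[]
5: 0x2b (blk 10, set 0) → L1-HIT  vc=[]
6: 0x2b (blk 10, set 0) → L1-HIT  vc=[]
7: 0x3b (blk 14, set 0) → MISS  vc=[10]
8: 0x38 (blk 14, set 0) → L1-HIT  vc=[10]
9: 0x3b (blk 14, set 0) → L1-HIT  vc=[10]
10: 0x28 (blk 10, set 0) → VC-HIT  vc=[14]
11: 0x3b (blk 14, set 0) → VC-HIT  vc=[10]
12: 0x3a (blk 14, set 0) → L1-HIT  vc=[10]
13: 0x2a (blk 10, set 0) → VC-HIT  vc=[14]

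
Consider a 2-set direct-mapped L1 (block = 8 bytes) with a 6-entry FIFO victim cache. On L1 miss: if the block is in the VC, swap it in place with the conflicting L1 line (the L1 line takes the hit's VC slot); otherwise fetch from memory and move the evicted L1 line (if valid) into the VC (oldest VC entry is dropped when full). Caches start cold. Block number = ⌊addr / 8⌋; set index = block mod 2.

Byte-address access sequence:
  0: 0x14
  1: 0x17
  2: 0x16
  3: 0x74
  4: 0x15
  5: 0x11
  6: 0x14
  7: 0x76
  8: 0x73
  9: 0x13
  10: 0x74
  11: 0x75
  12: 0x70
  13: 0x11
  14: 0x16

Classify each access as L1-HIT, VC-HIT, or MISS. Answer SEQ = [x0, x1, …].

SEQ = [MISS, L1-HIT, L1-HIT, MISS, VC-HIT, L1-HIT, L1-HIT, VC-HIT, L1-HIT, VC-HIT, VC-HIT, L1-HIT, L1-HIT, VC-HIT, L1-HIT]

0: 0x14 (blk 2, set 0) → MISS  vc=[]
1: 0x17 (blk 2, set 0) → L1-HIT  vc=[]
2: 0x16 (blk 2, set 0) → L1-HIT  vc=[]
3: 0x74 (blk 14, set 0) → MISS  vc=[2]
4: 0x15 (blk 2, set 0) → VC-HIT  vc=[14]
5: 0x11 (blk 2, set 0) → L1-HIT  vc=[14]
6: 0x14 (blk 2, set 0) → L1-HIT  vc=[14]
7: 0x76 (blk 14, set 0) → VC-HIT  vc=[2]
8: 0x73 (blk 14, set 0) → L1-HIT  vc=[2]
9: 0x13 (blk 2, set 0) → VC-HIT  vc=[14]
10: 0x74 (blk 14, set 0) → VC-HIT  vc=[2]
11: 0x75 (blk 14, set 0) → L1-HIT  vc=[2]
12: 0x70 (blk 14, set 0) → L1-HIT  vc=[2]
13: 0x11 (blk 2, set 0) → VC-HIT  vc=[14]
14: 0x16 (blk 2, set 0) → L1-HIT  vc=[14]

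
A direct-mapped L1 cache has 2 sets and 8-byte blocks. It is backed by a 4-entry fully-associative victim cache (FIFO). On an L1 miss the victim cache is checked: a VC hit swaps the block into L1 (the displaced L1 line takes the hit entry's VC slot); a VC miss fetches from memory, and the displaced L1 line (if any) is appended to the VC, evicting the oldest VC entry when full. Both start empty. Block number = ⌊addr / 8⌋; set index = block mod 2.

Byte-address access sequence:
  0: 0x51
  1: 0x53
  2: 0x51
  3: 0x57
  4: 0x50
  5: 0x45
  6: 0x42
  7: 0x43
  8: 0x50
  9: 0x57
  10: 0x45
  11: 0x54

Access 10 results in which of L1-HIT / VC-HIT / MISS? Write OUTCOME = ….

  [0] addr=0x51 blk=10 s=0: MISS | VC []
  [1] addr=0x53 blk=10 s=0: L1-HIT | VC []
  [2] addr=0x51 blk=10 s=0: L1-HIT | VC []
  [3] addr=0x57 blk=10 s=0: L1-HIT | VC []
  [4] addr=0x50 blk=10 s=0: L1-HIT | VC []
  [5] addr=0x45 blk=8 s=0: MISS | VC [10]
  [6] addr=0x42 blk=8 s=0: L1-HIT | VC [10]
  [7] addr=0x43 blk=8 s=0: L1-HIT | VC [10]
  [8] addr=0x50 blk=10 s=0: VC-HIT | VC [8]
  [9] addr=0x57 blk=10 s=0: L1-HIT | VC [8]
  [10] addr=0x45 blk=8 s=0: VC-HIT | VC [10]
  [11] addr=0x54 blk=10 s=0: VC-HIT | VC [8]

OUTCOME = VC-HIT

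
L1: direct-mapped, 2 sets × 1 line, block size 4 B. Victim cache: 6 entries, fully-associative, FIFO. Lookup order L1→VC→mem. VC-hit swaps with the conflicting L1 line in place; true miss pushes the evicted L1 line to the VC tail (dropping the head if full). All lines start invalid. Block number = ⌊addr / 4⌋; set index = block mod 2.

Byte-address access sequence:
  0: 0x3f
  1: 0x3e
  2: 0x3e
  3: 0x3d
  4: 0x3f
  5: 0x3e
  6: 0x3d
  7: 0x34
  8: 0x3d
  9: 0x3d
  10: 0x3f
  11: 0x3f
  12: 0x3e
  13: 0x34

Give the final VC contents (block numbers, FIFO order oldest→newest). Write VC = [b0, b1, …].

#0 0x3f→b15/s1 MISS; vc=[]
#1 0x3e→b15/s1 L1-HIT; vc=[]
#2 0x3e→b15/s1 L1-HIT; vc=[]
#3 0x3d→b15/s1 L1-HIT; vc=[]
#4 0x3f→b15/s1 L1-HIT; vc=[]
#5 0x3e→b15/s1 L1-HIT; vc=[]
#6 0x3d→b15/s1 L1-HIT; vc=[]
#7 0x34→b13/s1 MISS; vc=[15]
#8 0x3d→b15/s1 VC-HIT; vc=[13]
#9 0x3d→b15/s1 L1-HIT; vc=[13]
#10 0x3f→b15/s1 L1-HIT; vc=[13]
#11 0x3f→b15/s1 L1-HIT; vc=[13]
#12 0x3e→b15/s1 L1-HIT; vc=[13]
#13 0x34→b13/s1 VC-HIT; vc=[15]

VC = [15]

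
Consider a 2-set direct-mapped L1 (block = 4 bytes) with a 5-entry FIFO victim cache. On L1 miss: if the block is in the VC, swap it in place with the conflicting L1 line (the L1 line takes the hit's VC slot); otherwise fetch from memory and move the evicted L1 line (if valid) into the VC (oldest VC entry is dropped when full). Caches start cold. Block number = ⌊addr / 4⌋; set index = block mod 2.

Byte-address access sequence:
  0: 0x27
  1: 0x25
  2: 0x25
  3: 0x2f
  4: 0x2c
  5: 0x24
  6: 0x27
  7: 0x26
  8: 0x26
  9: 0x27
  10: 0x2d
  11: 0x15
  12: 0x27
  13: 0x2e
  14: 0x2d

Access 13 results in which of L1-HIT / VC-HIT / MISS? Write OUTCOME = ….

OUTCOME = VC-HIT

#0 0x27→b9/s1 MISS; vc=[]
#1 0x25→b9/s1 L1-HIT; vc=[]
#2 0x25→b9/s1 L1-HIT; vc=[]
#3 0x2f→b11/s1 MISS; vc=[9]
#4 0x2c→b11/s1 L1-HIT; vc=[9]
#5 0x24→b9/s1 VC-HIT; vc=[11]
#6 0x27→b9/s1 L1-HIT; vc=[11]
#7 0x26→b9/s1 L1-HIT; vc=[11]
#8 0x26→b9/s1 L1-HIT; vc=[11]
#9 0x27→b9/s1 L1-HIT; vc=[11]
#10 0x2d→b11/s1 VC-HIT; vc=[9]
#11 0x15→b5/s1 MISS; vc=[9,11]
#12 0x27→b9/s1 VC-HIT; vc=[5,11]
#13 0x2e→b11/s1 VC-HIT; vc=[5,9]
#14 0x2d→b11/s1 L1-HIT; vc=[5,9]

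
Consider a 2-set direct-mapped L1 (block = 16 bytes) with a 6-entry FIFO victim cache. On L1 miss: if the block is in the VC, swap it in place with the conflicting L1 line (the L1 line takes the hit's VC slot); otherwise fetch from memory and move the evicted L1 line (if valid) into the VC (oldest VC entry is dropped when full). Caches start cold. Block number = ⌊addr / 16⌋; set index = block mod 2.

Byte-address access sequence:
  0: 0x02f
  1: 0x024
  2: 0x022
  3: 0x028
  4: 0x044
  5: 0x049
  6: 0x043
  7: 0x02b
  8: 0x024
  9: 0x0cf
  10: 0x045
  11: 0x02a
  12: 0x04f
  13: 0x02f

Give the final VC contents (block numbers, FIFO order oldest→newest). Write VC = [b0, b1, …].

0: 0x2f (blk 2, set 0) → MISS  vc=[]
1: 0x24 (blk 2, set 0) → L1-HIT  vc=[]
2: 0x22 (blk 2, set 0) → L1-HIT  vc=[]
3: 0x28 (blk 2, set 0) → L1-HIT  vc=[]
4: 0x44 (blk 4, set 0) → MISS  vc=[2]
5: 0x49 (blk 4, set 0) → L1-HIT  vc=[2]
6: 0x43 (blk 4, set 0) → L1-HIT  vc=[2]
7: 0x2b (blk 2, set 0) → VC-HIT  vc=[4]
8: 0x24 (blk 2, set 0) → L1-HIT  vc=[4]
9: 0xcf (blk 12, set 0) → MISS  vc=[4, 2]
10: 0x45 (blk 4, set 0) → VC-HIT  vc=[12, 2]
11: 0x2a (blk 2, set 0) → VC-HIT  vc=[12, 4]
12: 0x4f (blk 4, set 0) → VC-HIT  vc=[12, 2]
13: 0x2f (blk 2, set 0) → VC-HIT  vc=[12, 4]

VC = [12, 4]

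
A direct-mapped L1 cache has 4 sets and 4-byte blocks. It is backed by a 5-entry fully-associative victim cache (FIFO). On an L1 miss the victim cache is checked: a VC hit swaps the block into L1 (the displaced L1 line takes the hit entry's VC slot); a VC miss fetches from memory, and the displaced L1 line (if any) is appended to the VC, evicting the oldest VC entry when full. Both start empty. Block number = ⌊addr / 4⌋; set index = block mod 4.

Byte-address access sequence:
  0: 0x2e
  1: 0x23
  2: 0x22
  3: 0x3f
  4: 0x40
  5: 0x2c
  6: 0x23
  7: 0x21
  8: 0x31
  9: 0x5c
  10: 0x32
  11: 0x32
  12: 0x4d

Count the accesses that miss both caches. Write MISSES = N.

MISSES = 7

0: 0x2e (blk 11, set 3) → MISS  vc=[]
1: 0x23 (blk 8, set 0) → MISS  vc=[]
2: 0x22 (blk 8, set 0) → L1-HIT  vc=[]
3: 0x3f (blk 15, set 3) → MISS  vc=[11]
4: 0x40 (blk 16, set 0) → MISS  vc=[11, 8]
5: 0x2c (blk 11, set 3) → VC-HIT  vc=[15, 8]
6: 0x23 (blk 8, set 0) → VC-HIT  vc=[15, 16]
7: 0x21 (blk 8, set 0) → L1-HIT  vc=[15, 16]
8: 0x31 (blk 12, set 0) → MISS  vc=[15, 16, 8]
9: 0x5c (blk 23, set 3) → MISS  vc=[15, 16, 8, 11]
10: 0x32 (blk 12, set 0) → L1-HIT  vc=[15, 16, 8, 11]
11: 0x32 (blk 12, set 0) → L1-HIT  vc=[15, 16, 8, 11]
12: 0x4d (blk 19, set 3) → MISS  vc=[15, 16, 8, 11, 23]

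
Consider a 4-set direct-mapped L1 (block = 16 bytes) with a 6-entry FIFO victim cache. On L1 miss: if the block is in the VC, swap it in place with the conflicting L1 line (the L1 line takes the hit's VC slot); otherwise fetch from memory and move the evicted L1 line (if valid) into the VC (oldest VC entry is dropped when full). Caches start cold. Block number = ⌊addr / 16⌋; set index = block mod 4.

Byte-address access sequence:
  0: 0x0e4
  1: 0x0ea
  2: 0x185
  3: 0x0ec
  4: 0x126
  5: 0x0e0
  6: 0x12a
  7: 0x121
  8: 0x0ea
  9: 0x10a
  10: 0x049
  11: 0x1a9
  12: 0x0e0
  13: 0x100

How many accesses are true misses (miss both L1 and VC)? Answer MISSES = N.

#0 0xe4→b14/s2 MISS; vc=[]
#1 0xea→b14/s2 L1-HIT; vc=[]
#2 0x185→b24/s0 MISS; vc=[]
#3 0xec→b14/s2 L1-HIT; vc=[]
#4 0x126→b18/s2 MISS; vc=[14]
#5 0xe0→b14/s2 VC-HIT; vc=[18]
#6 0x12a→b18/s2 VC-HIT; vc=[14]
#7 0x121→b18/s2 L1-HIT; vc=[14]
#8 0xea→b14/s2 VC-HIT; vc=[18]
#9 0x10a→b16/s0 MISS; vc=[18,24]
#10 0x49→b4/s0 MISS; vc=[18,24,16]
#11 0x1a9→b26/s2 MISS; vc=[18,24,16,14]
#12 0xe0→b14/s2 VC-HIT; vc=[18,24,16,26]
#13 0x100→b16/s0 VC-HIT; vc=[18,24,4,26]

MISSES = 6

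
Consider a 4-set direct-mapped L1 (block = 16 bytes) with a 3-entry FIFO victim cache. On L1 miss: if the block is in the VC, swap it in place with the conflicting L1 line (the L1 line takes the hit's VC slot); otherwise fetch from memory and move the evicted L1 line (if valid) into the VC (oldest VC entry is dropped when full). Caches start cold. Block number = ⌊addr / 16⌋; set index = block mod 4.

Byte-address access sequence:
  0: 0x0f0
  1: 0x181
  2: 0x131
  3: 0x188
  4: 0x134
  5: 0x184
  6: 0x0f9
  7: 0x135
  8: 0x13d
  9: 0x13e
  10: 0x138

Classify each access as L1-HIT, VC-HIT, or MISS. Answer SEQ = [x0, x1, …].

0: 0xf0 (blk 15, set 3) → MISS  vc=[]
1: 0x181 (blk 24, set 0) → MISS  vc=[]
2: 0x131 (blk 19, set 3) → MISS  vc=[15]
3: 0x188 (blk 24, set 0) → L1-HIT  vc=[15]
4: 0x134 (blk 19, set 3) → L1-HIT  vc=[15]
5: 0x184 (blk 24, set 0) → L1-HIT  vc=[15]
6: 0xf9 (blk 15, set 3) → VC-HIT  vc=[19]
7: 0x135 (blk 19, set 3) → VC-HIT  vc=[15]
8: 0x13d (blk 19, set 3) → L1-HIT  vc=[15]
9: 0x13e (blk 19, set 3) → L1-HIT  vc=[15]
10: 0x138 (blk 19, set 3) → L1-HIT  vc=[15]

SEQ = [MISS, MISS, MISS, L1-HIT, L1-HIT, L1-HIT, VC-HIT, VC-HIT, L1-HIT, L1-HIT, L1-HIT]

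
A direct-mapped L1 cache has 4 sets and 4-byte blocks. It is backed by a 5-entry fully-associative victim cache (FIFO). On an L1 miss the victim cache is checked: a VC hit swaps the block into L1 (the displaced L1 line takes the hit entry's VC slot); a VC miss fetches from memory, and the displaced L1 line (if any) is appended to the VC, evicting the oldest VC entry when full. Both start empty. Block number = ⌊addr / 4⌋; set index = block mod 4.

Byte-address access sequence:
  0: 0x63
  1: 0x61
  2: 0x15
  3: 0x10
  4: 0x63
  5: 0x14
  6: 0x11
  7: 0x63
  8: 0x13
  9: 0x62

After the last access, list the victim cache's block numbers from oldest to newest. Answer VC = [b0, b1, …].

VC = [4]

0: 0x63 (blk 24, set 0) → MISS  vc=[]
1: 0x61 (blk 24, set 0) → L1-HIT  vc=[]
2: 0x15 (blk 5, set 1) → MISS  vc=[]
3: 0x10 (blk 4, set 0) → MISS  vc=[24]
4: 0x63 (blk 24, set 0) → VC-HIT  vc=[4]
5: 0x14 (blk 5, set 1) → L1-HIT  vc=[4]
6: 0x11 (blk 4, set 0) → VC-HIT  vc=[24]
7: 0x63 (blk 24, set 0) → VC-HIT  vc=[4]
8: 0x13 (blk 4, set 0) → VC-HIT  vc=[24]
9: 0x62 (blk 24, set 0) → VC-HIT  vc=[4]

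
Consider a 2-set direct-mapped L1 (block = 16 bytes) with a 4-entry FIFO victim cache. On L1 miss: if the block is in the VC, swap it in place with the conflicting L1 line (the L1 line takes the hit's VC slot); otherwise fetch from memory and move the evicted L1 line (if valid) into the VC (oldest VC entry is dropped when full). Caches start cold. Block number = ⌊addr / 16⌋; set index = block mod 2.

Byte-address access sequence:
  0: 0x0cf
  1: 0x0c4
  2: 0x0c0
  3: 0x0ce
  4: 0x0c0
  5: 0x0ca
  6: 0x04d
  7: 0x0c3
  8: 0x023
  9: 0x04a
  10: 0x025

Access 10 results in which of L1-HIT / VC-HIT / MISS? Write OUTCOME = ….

OUTCOME = VC-HIT

0: 0xcf (blk 12, set 0) → MISS  vc=[]
1: 0xc4 (blk 12, set 0) → L1-HIT  vc=[]
2: 0xc0 (blk 12, set 0) → L1-HIT  vc=[]
3: 0xce (blk 12, set 0) → L1-HIT  vc=[]
4: 0xc0 (blk 12, set 0) → L1-HIT  vc=[]
5: 0xca (blk 12, set 0) → L1-HIT  vc=[]
6: 0x4d (blk 4, set 0) → MISS  vc=[12]
7: 0xc3 (blk 12, set 0) → VC-HIT  vc=[4]
8: 0x23 (blk 2, set 0) → MISS  vc=[4, 12]
9: 0x4a (blk 4, set 0) → VC-HIT  vc=[2, 12]
10: 0x25 (blk 2, set 0) → VC-HIT  vc=[4, 12]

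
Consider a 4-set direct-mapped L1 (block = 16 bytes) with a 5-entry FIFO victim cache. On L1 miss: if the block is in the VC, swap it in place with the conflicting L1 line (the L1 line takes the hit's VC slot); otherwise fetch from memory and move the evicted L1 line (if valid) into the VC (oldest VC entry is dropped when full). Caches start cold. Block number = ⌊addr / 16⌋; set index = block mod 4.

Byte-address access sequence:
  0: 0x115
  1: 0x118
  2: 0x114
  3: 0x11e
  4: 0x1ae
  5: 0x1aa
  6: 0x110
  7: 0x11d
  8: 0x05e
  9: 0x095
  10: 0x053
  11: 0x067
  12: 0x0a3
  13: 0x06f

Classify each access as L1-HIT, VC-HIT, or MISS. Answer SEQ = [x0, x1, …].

SEQ = [MISS, L1-HIT, L1-HIT, L1-HIT, MISS, L1-HIT, L1-HIT, L1-HIT, MISS, MISS, VC-HIT, MISS, MISS, VC-HIT]

0: 0x115 (blk 17, set 1) → MISS  vc=[]
1: 0x118 (blk 17, set 1) → L1-HIT  vc=[]
2: 0x114 (blk 17, set 1) → L1-HIT  vc=[]
3: 0x11e (blk 17, set 1) → L1-HIT  vc=[]
4: 0x1ae (blk 26, set 2) → MISS  vc=[]
5: 0x1aa (blk 26, set 2) → L1-HIT  vc=[]
6: 0x110 (blk 17, set 1) → L1-HIT  vc=[]
7: 0x11d (blk 17, set 1) → L1-HIT  vc=[]
8: 0x5e (blk 5, set 1) → MISS  vc=[17]
9: 0x95 (blk 9, set 1) → MISS  vc=[17, 5]
10: 0x53 (blk 5, set 1) → VC-HIT  vc=[17, 9]
11: 0x67 (blk 6, set 2) → MISS  vc=[17, 9, 26]
12: 0xa3 (blk 10, set 2) → MISS  vc=[17, 9, 26, 6]
13: 0x6f (blk 6, set 2) → VC-HIT  vc=[17, 9, 26, 10]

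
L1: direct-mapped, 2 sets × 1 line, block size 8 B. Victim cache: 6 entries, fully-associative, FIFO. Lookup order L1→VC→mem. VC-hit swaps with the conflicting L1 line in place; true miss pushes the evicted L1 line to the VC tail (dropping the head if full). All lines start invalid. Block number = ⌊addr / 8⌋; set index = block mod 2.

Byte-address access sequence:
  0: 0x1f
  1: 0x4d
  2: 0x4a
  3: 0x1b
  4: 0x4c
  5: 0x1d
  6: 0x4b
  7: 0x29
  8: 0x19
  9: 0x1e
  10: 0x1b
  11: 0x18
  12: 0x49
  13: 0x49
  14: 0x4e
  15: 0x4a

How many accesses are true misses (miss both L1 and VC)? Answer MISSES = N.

MISSES = 3

0: 0x1f (blk 3, set 1) → MISS  vc=[]
1: 0x4d (blk 9, set 1) → MISS  vc=[3]
2: 0x4a (blk 9, set 1) → L1-HIT  vc=[3]
3: 0x1b (blk 3, set 1) → VC-HIT  vc=[9]
4: 0x4c (blk 9, set 1) → VC-HIT  vc=[3]
5: 0x1d (blk 3, set 1) → VC-HIT  vc=[9]
6: 0x4b (blk 9, set 1) → VC-HIT  vc=[3]
7: 0x29 (blk 5, set 1) → MISS  vc=[3, 9]
8: 0x19 (blk 3, set 1) → VC-HIT  vc=[5, 9]
9: 0x1e (blk 3, set 1) → L1-HIT  vc=[5, 9]
10: 0x1b (blk 3, set 1) → L1-HIT  vc=[5, 9]
11: 0x18 (blk 3, set 1) → L1-HIT  vc=[5, 9]
12: 0x49 (blk 9, set 1) → VC-HIT  vc=[5, 3]
13: 0x49 (blk 9, set 1) → L1-HIT  vc=[5, 3]
14: 0x4e (blk 9, set 1) → L1-HIT  vc=[5, 3]
15: 0x4a (blk 9, set 1) → L1-HIT  vc=[5, 3]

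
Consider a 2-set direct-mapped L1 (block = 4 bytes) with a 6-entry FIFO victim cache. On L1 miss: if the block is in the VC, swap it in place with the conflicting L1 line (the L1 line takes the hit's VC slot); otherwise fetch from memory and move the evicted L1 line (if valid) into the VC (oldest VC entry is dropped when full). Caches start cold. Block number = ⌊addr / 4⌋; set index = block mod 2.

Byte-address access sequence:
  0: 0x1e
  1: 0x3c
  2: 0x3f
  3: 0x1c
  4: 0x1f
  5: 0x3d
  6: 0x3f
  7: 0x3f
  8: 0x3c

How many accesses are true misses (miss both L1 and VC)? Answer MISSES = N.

MISSES = 2

#0 0x1e→b7/s1 MISS; vc=[]
#1 0x3c→b15/s1 MISS; vc=[7]
#2 0x3f→b15/s1 L1-HIT; vc=[7]
#3 0x1c→b7/s1 VC-HIT; vc=[15]
#4 0x1f→b7/s1 L1-HIT; vc=[15]
#5 0x3d→b15/s1 VC-HIT; vc=[7]
#6 0x3f→b15/s1 L1-HIT; vc=[7]
#7 0x3f→b15/s1 L1-HIT; vc=[7]
#8 0x3c→b15/s1 L1-HIT; vc=[7]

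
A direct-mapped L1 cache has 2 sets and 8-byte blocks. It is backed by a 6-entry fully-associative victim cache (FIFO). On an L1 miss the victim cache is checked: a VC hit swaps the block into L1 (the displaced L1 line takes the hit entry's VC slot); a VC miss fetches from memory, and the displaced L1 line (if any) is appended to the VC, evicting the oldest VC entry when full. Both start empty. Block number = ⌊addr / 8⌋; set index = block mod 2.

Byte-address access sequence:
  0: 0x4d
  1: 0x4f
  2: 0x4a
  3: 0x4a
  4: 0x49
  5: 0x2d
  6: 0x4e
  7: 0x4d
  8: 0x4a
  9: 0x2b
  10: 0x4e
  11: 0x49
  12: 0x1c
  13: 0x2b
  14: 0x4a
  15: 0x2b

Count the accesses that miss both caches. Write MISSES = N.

  [0] addr=0x4d blk=9 s=1: MISS | VC []
  [1] addr=0x4f blk=9 s=1: L1-HIT | VC []
  [2] addr=0x4a blk=9 s=1: L1-HIT | VC []
  [3] addr=0x4a blk=9 s=1: L1-HIT | VC []
  [4] addr=0x49 blk=9 s=1: L1-HIT | VC []
  [5] addr=0x2d blk=5 s=1: MISS | VC [9]
  [6] addr=0x4e blk=9 s=1: VC-HIT | VC [5]
  [7] addr=0x4d blk=9 s=1: L1-HIT | VC [5]
  [8] addr=0x4a blk=9 s=1: L1-HIT | VC [5]
  [9] addr=0x2b blk=5 s=1: VC-HIT | VC [9]
  [10] addr=0x4e blk=9 s=1: VC-HIT | VC [5]
  [11] addr=0x49 blk=9 s=1: L1-HIT | VC [5]
  [12] addr=0x1c blk=3 s=1: MISS | VC [5, 9]
  [13] addr=0x2b blk=5 s=1: VC-HIT | VC [3, 9]
  [14] addr=0x4a blk=9 s=1: VC-HIT | VC [3, 5]
  [15] addr=0x2b blk=5 s=1: VC-HIT | VC [3, 9]

MISSES = 3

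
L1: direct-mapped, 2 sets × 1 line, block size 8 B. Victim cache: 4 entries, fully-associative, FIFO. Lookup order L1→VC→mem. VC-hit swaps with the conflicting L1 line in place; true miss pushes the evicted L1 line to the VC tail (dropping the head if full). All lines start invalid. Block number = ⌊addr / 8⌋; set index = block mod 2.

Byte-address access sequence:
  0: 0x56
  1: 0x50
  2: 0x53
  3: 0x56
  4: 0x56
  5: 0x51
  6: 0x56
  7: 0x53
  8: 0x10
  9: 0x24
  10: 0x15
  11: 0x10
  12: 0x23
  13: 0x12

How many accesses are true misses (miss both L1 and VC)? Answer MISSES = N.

  [0] addr=0x56 blk=10 s=0: MISS | VC []
  [1] addr=0x50 blk=10 s=0: L1-HIT | VC []
  [2] addr=0x53 blk=10 s=0: L1-HIT | VC []
  [3] addr=0x56 blk=10 s=0: L1-HIT | VC []
  [4] addr=0x56 blk=10 s=0: L1-HIT | VC []
  [5] addr=0x51 blk=10 s=0: L1-HIT | VC []
  [6] addr=0x56 blk=10 s=0: L1-HIT | VC []
  [7] addr=0x53 blk=10 s=0: L1-HIT | VC []
  [8] addr=0x10 blk=2 s=0: MISS | VC [10]
  [9] addr=0x24 blk=4 s=0: MISS | VC [10, 2]
  [10] addr=0x15 blk=2 s=0: VC-HIT | VC [10, 4]
  [11] addr=0x10 blk=2 s=0: L1-HIT | VC [10, 4]
  [12] addr=0x23 blk=4 s=0: VC-HIT | VC [10, 2]
  [13] addr=0x12 blk=2 s=0: VC-HIT | VC [10, 4]

MISSES = 3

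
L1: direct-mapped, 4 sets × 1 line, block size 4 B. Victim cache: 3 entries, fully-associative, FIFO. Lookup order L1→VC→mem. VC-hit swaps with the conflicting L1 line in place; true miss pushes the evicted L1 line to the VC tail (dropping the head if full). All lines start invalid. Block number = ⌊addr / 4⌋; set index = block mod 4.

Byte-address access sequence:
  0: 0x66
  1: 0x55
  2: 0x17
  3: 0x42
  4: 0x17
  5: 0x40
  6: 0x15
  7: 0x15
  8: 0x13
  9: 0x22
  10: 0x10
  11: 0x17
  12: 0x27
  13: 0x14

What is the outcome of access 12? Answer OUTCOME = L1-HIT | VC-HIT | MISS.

OUTCOME = MISS

  [0] addr=0x66 blk=25 s=1: MISS | VC []
  [1] addr=0x55 blk=21 s=1: MISS | VC [25]
  [2] addr=0x17 blk=5 s=1: MISS | VC [25, 21]
  [3] addr=0x42 blk=16 s=0: MISS | VC [25, 21]
  [4] addr=0x17 blk=5 s=1: L1-HIT | VC [25, 21]
  [5] addr=0x40 blk=16 s=0: L1-HIT | VC [25, 21]
  [6] addr=0x15 blk=5 s=1: L1-HIT | VC [25, 21]
  [7] addr=0x15 blk=5 s=1: L1-HIT | VC [25, 21]
  [8] addr=0x13 blk=4 s=0: MISS | VC [25, 21, 16]
  [9] addr=0x22 blk=8 s=0: MISS | VC [21, 16, 4]
  [10] addr=0x10 blk=4 s=0: VC-HIT | VC [21, 16, 8]
  [11] addr=0x17 blk=5 s=1: L1-HIT | VC [21, 16, 8]
  [12] addr=0x27 blk=9 s=1: MISS | VC [16, 8, 5]
  [13] addr=0x14 blk=5 s=1: VC-HIT | VC [16, 8, 9]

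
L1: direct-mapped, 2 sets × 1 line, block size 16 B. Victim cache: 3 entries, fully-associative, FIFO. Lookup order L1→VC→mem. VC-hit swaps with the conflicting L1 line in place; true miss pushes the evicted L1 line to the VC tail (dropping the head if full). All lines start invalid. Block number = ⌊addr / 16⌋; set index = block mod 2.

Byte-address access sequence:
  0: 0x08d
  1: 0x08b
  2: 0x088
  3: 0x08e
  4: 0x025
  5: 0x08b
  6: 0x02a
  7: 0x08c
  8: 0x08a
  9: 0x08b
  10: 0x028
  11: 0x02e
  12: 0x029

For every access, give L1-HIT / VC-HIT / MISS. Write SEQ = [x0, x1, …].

SEQ = [MISS, L1-HIT, L1-HIT, L1-HIT, MISS, VC-HIT, VC-HIT, VC-HIT, L1-HIT, L1-HIT, VC-HIT, L1-HIT, L1-HIT]

0: 0x8d (blk 8, set 0) → MISS  vc=[]
1: 0x8b (blk 8, set 0) → L1-HIT  vc=[]
2: 0x88 (blk 8, set 0) → L1-HIT  vc=[]
3: 0x8e (blk 8, set 0) → L1-HIT  vc=[]
4: 0x25 (blk 2, set 0) → MISS  vc=[8]
5: 0x8b (blk 8, set 0) → VC-HIT  vc=[2]
6: 0x2a (blk 2, set 0) → VC-HIT  vc=[8]
7: 0x8c (blk 8, set 0) → VC-HIT  vc=[2]
8: 0x8a (blk 8, set 0) → L1-HIT  vc=[2]
9: 0x8b (blk 8, set 0) → L1-HIT  vc=[2]
10: 0x28 (blk 2, set 0) → VC-HIT  vc=[8]
11: 0x2e (blk 2, set 0) → L1-HIT  vc=[8]
12: 0x29 (blk 2, set 0) → L1-HIT  vc=[8]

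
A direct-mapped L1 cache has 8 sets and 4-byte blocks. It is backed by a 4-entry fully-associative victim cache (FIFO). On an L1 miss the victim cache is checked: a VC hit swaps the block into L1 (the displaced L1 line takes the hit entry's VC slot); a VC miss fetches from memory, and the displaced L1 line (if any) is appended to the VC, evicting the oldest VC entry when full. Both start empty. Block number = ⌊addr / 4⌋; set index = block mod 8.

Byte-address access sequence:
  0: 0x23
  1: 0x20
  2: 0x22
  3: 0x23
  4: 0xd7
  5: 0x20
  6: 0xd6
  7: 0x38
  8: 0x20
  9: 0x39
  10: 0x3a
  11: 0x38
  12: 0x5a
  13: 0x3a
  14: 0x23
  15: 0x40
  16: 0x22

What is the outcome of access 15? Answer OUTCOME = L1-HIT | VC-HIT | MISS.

OUTCOME = MISS

#0 0x23→b8/s0 MISS; vc=[]
#1 0x20→b8/s0 L1-HIT; vc=[]
#2 0x22→b8/s0 L1-HIT; vc=[]
#3 0x23→b8/s0 L1-HIT; vc=[]
#4 0xd7→b53/s5 MISS; vc=[]
#5 0x20→b8/s0 L1-HIT; vc=[]
#6 0xd6→b53/s5 L1-HIT; vc=[]
#7 0x38→b14/s6 MISS; vc=[]
#8 0x20→b8/s0 L1-HIT; vc=[]
#9 0x39→b14/s6 L1-HIT; vc=[]
#10 0x3a→b14/s6 L1-HIT; vc=[]
#11 0x38→b14/s6 L1-HIT; vc=[]
#12 0x5a→b22/s6 MISS; vc=[14]
#13 0x3a→b14/s6 VC-HIT; vc=[22]
#14 0x23→b8/s0 L1-HIT; vc=[22]
#15 0x40→b16/s0 MISS; vc=[22,8]
#16 0x22→b8/s0 VC-HIT; vc=[22,16]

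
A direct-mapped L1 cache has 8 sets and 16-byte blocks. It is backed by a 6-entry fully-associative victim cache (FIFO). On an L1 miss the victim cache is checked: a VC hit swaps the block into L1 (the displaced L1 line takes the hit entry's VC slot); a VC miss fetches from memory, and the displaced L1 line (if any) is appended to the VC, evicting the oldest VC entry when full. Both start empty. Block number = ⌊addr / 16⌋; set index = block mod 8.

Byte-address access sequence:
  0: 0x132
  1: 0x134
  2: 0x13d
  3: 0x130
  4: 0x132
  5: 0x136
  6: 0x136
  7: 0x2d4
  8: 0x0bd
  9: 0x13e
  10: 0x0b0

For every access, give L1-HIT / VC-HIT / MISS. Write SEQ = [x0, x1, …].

SEQ = [MISS, L1-HIT, L1-HIT, L1-HIT, L1-HIT, L1-HIT, L1-HIT, MISS, MISS, VC-HIT, VC-HIT]

#0 0x132→b19/s3 MISS; vc=[]
#1 0x134→b19/s3 L1-HIT; vc=[]
#2 0x13d→b19/s3 L1-HIT; vc=[]
#3 0x130→b19/s3 L1-HIT; vc=[]
#4 0x132→b19/s3 L1-HIT; vc=[]
#5 0x136→b19/s3 L1-HIT; vc=[]
#6 0x136→b19/s3 L1-HIT; vc=[]
#7 0x2d4→b45/s5 MISS; vc=[]
#8 0xbd→b11/s3 MISS; vc=[19]
#9 0x13e→b19/s3 VC-HIT; vc=[11]
#10 0xb0→b11/s3 VC-HIT; vc=[19]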